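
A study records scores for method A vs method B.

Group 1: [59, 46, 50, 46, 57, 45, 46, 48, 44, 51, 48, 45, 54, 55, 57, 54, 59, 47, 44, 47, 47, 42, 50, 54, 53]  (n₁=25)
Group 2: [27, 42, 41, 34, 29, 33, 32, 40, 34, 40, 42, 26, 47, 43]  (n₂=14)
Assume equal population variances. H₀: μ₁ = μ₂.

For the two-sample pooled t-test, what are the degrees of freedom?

degrees of freedom = 37

df = n₁ + n₂ − 2 = 25 + 14 − 2 = 37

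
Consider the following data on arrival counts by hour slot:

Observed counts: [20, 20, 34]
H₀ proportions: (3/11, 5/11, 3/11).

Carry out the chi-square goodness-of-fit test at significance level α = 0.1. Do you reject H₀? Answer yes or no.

reject H₀: yes

n = 74; E_i = n·p_i = [20.18, 33.64, 20.18]
χ² = (20−20.18)²/20.18 + (20−33.64)²/33.64 + (34−20.18)²/20.18 = 14.9910
df = 2
p-value (upper-tail) = 0.00056
At α=0.1: p < α → reject H₀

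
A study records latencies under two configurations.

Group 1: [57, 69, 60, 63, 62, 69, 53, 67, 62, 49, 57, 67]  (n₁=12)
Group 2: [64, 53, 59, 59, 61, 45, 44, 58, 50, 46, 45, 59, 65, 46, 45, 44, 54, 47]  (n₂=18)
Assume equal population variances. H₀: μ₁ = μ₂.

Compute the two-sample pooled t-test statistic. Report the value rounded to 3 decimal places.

x̄₁=61.250, s₁=6.369, n₁=12
x̄₂=52.444, s₂=7.493, n₂=18
s_p² = [11·6.369² + 17·7.493²]/28 = 50.0248
SE = √(s_p²·(1/12+1/18)) = 2.6359
t = (61.250−52.444)/2.6359 = 3.3406
df = 28

test statistic = 3.341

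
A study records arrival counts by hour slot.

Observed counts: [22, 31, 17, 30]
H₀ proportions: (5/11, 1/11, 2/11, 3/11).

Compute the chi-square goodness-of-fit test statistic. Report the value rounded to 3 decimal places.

n = 100; E_i = n·p_i = [45.45, 9.09, 18.18, 27.27]
χ² = (22−45.45)²/45.45 + (31−9.09)²/9.09 + (17−18.18)²/18.18 + (30−27.27)²/27.27 = 65.2530
df = 3

test statistic = 65.253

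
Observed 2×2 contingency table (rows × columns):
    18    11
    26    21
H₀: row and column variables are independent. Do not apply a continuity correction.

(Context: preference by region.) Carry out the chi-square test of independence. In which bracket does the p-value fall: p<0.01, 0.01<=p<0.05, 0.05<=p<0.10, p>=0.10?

Row totals [29, 47], col totals [44, 32], n=76
χ² = (18−16.79)²/16.79 + (11−12.21)²/12.21 + (26−27.21)²/27.21 + (21−19.79)²/19.79 = 0.3352
df = 1
p-value (upper-tail) = 0.56262
→ bracket: p>=0.10

p-value bracket: p>=0.10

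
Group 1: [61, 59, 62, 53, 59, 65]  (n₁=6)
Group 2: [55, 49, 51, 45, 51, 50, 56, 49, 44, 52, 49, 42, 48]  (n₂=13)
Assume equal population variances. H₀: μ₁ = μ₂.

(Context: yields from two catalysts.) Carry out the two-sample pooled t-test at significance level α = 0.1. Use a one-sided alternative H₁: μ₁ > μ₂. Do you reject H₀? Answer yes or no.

x̄₁=59.833, s₁=4.021, n₁=6
x̄₂=49.308, s₂=4.008, n₂=13
s_p² = [5·4.021² + 12·4.008²]/17 = 16.0943
SE = √(s_p²·(1/6+1/13)) = 1.9800
t = (59.833−49.308)/1.9800 = 5.3160
df = 17
p-value (one-sided, H₁ greater) = 0.00003
At α=0.1: p < α → reject H₀

reject H₀: yes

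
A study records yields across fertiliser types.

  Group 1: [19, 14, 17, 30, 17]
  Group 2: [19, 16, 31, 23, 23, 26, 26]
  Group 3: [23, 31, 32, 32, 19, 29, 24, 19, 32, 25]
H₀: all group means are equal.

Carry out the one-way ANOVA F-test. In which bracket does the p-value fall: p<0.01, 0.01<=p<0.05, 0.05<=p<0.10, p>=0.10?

Group means [19.40, 23.43, 26.60], grand mean 23.955
SSB = Σnᵢ(x̄ᵢ−x̄)² = 175.640; SSW = ΣΣ(x−x̄ᵢ)² = 549.314
MSB = 175.640/2 = 87.8201; MSW = 549.314/19 = 28.9113
F = MSB/MSW = 3.0376
df = (2, 19)
p-value (upper-tail) = 0.07167
→ bracket: 0.05<=p<0.10

p-value bracket: 0.05<=p<0.10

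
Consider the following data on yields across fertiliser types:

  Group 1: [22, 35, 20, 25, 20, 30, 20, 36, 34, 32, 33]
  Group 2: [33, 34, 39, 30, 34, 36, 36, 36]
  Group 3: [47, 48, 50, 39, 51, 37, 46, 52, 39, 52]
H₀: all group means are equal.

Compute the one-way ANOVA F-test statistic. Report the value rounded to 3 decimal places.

Group means [27.91, 34.75, 46.10], grand mean 36.069
SSB = Σnᵢ(x̄ᵢ−x̄)² = 1752.553; SSW = ΣΣ(x−x̄ᵢ)² = 777.309
MSB = 1752.553/2 = 876.2765; MSW = 777.309/26 = 29.8965
F = MSB/MSW = 29.3103
df = (2, 26)

test statistic = 29.310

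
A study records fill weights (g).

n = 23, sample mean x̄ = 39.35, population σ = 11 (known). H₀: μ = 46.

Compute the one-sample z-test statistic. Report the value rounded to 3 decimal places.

test statistic = -2.899

SE = σ/√n = 11/√23 = 2.2937
z = (x̄−μ₀)/SE = (39.35−46)/2.2937 = -2.8993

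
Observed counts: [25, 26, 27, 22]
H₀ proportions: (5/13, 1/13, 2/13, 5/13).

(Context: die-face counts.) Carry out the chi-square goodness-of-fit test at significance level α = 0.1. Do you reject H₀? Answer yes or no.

reject H₀: yes

n = 100; E_i = n·p_i = [38.46, 7.69, 15.38, 38.46]
χ² = (25−38.46)²/38.46 + (26−7.69)²/7.69 + (27−15.38)²/15.38 + (22−38.46)²/38.46 = 64.0990
df = 3
p-value (upper-tail) = 0.00000
At α=0.1: p < α → reject H₀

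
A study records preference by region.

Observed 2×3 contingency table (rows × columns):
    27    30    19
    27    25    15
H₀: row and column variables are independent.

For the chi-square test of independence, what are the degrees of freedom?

df = (r−1)(c−1) = (2−1)·(3−1) = 2

degrees of freedom = 2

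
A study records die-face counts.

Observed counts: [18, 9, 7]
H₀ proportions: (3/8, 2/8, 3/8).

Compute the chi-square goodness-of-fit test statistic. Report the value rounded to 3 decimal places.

n = 34; E_i = n·p_i = [12.75, 8.50, 12.75]
χ² = (18−12.75)²/12.75 + (9−8.50)²/8.50 + (7−12.75)²/12.75 = 4.7843
df = 2

test statistic = 4.784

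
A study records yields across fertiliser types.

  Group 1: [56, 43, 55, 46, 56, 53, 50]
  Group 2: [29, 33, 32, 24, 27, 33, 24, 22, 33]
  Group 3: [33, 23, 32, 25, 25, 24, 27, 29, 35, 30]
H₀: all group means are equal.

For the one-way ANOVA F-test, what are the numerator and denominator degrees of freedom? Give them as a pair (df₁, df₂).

k = 3 groups, N = 26 total
df = (k−1, N−k) = (3−1, 26−3) = (2, 23)

degrees of freedom = [2, 23]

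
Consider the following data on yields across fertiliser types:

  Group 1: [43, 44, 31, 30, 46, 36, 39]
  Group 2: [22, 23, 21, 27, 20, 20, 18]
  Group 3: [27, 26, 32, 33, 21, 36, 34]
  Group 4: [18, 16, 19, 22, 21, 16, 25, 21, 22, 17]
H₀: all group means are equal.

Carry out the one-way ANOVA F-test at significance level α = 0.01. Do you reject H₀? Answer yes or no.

Group means [38.43, 21.57, 29.86, 19.70], grand mean 26.645
SSB = Σnᵢ(x̄ᵢ−x̄)² = 1706.711; SSW = ΣΣ(x−x̄ᵢ)² = 542.386
MSB = 1706.711/3 = 568.9037; MSW = 542.386/27 = 20.0884
F = MSB/MSW = 28.3201
df = (3, 27)
p-value (upper-tail) = 0.00000
At α=0.01: p < α → reject H₀

reject H₀: yes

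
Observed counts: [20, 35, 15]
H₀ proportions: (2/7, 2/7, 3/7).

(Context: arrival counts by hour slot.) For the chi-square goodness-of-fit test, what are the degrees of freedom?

df = k − 1 = 3 − 1 = 2

degrees of freedom = 2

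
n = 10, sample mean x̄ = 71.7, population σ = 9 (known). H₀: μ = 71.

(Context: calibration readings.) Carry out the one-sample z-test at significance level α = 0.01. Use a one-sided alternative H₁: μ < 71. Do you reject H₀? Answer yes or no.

SE = σ/√n = 9/√10 = 2.8460
z = (x̄−μ₀)/SE = (71.7−71)/2.8460 = 0.2460
p-value (one-sided, H₁ less) = 0.59714
At α=0.01: p ≥ α → fail to reject H₀

reject H₀: no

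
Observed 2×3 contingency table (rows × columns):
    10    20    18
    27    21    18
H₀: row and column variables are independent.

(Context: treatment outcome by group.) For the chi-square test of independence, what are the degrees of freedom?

degrees of freedom = 2

df = (r−1)(c−1) = (2−1)·(3−1) = 2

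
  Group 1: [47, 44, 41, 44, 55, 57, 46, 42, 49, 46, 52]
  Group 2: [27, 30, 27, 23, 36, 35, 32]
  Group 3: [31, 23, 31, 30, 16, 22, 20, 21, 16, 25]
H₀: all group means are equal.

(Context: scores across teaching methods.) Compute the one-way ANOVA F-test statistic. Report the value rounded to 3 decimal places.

test statistic = 58.127

Group means [47.55, 30.00, 23.50], grand mean 34.571
SSB = Σnᵢ(x̄ᵢ−x̄)² = 3223.630; SSW = ΣΣ(x−x̄ᵢ)² = 693.227
MSB = 3223.630/2 = 1611.8149; MSW = 693.227/25 = 27.7291
F = MSB/MSW = 58.1272
df = (2, 25)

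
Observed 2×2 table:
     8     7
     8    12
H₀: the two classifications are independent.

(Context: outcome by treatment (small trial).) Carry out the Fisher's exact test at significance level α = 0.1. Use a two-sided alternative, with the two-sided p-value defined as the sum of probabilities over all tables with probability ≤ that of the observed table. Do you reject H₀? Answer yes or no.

reject H₀: no

Margins: r₁=15, r₂=20, c₁=16, c₂=19, n=35
p_obs = C(15,8)·C(20,8)/C(35,16); sum pmf over tables with pmf ≤ p_obs
p-value (two-sided) = 0.50602
At α=0.1: p ≥ α → fail to reject H₀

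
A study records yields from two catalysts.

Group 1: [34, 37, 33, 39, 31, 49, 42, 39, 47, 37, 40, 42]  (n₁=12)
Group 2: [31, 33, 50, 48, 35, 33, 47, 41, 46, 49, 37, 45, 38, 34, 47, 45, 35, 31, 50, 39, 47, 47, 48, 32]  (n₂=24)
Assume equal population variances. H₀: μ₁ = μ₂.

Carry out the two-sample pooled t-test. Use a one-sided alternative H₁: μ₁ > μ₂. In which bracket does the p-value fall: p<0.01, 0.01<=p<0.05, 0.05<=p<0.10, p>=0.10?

p-value bracket: p>=0.10

x̄₁=39.167, s₁=5.357, n₁=12
x̄₂=41.167, s₂=6.863, n₂=24
s_p² = [11·5.357² + 23·6.863²]/34 = 41.1471
SE = √(s_p²·(1/12+1/24)) = 2.2679
t = (39.167−41.167)/2.2679 = -0.8819
df = 34
p-value (one-sided, H₁ greater) = 0.80798
→ bracket: p>=0.10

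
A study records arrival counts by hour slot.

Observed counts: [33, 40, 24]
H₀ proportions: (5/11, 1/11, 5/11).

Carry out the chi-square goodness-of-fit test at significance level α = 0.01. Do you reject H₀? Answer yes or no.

reject H₀: yes

n = 97; E_i = n·p_i = [44.09, 8.82, 44.09]
χ² = (33−44.09)²/44.09 + (40−8.82)²/8.82 + (24−44.09)²/44.09 = 122.2062
df = 2
p-value (upper-tail) = 0.00000
At α=0.01: p < α → reject H₀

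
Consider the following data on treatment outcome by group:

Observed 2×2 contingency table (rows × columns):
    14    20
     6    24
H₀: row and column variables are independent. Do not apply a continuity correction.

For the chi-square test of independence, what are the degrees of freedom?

df = (r−1)(c−1) = (2−1)·(2−1) = 1

degrees of freedom = 1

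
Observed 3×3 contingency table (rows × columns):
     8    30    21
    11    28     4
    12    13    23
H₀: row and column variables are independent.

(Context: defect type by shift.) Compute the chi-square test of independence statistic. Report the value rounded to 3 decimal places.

test statistic = 20.527

Row totals [59, 43, 48], col totals [31, 71, 48], n=150
χ² = (8−12.19)²/12.19 + (30−27.93)²/27.93 + (21−18.88)²/18.88 + (11−8.89)²/8.89 + (28−20.35)²/20.35 + (4−13.76)²/13.76 + (12−9.92)²/9.92 + (13−22.72)²/22.72 + (23−15.36)²/15.36 = 20.5269
df = 4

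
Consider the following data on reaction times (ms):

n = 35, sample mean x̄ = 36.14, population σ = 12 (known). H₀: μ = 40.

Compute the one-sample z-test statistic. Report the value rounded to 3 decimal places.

SE = σ/√n = 12/√35 = 2.0284
z = (x̄−μ₀)/SE = (36.14−40)/2.0284 = -1.9030

test statistic = -1.903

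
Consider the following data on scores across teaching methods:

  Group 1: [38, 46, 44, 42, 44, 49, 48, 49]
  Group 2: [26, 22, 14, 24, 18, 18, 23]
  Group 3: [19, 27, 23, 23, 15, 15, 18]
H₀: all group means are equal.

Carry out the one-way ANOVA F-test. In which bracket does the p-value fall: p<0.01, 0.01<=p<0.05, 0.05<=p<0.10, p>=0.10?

p-value bracket: p<0.01

Group means [45.00, 20.71, 20.00], grand mean 29.318
SSB = Σnᵢ(x̄ᵢ−x̄)² = 3093.344; SSW = ΣΣ(x−x̄ᵢ)² = 329.429
MSB = 3093.344/2 = 1546.6721; MSW = 329.429/19 = 17.3383
F = MSB/MSW = 89.2053
df = (2, 19)
p-value (upper-tail) = 0.00000
→ bracket: p<0.01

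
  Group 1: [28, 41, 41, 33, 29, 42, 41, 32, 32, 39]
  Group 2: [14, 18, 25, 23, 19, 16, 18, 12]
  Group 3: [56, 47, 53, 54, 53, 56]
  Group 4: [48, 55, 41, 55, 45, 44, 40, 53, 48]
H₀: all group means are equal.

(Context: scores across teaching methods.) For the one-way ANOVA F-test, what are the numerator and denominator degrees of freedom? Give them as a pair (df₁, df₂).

k = 4 groups, N = 33 total
df = (k−1, N−k) = (4−1, 33−4) = (3, 29)

degrees of freedom = [3, 29]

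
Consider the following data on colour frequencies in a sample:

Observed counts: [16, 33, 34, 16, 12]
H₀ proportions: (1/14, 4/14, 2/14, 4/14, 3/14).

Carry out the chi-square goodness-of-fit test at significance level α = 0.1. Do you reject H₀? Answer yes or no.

reject H₀: yes

n = 111; E_i = n·p_i = [7.93, 31.71, 15.86, 31.71, 23.79]
χ² = (16−7.93)²/7.93 + (33−31.71)²/31.71 + (34−15.86)²/15.86 + (16−31.71)²/31.71 + (12−23.79)²/23.79 = 42.6532
df = 4
p-value (upper-tail) = 0.00000
At α=0.1: p < α → reject H₀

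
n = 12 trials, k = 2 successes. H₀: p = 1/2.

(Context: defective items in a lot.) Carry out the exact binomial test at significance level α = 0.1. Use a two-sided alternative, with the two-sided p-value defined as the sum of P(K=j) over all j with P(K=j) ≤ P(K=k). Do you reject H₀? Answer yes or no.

Exact binomial: n=12, k=2, p₀=1/2=0.5000
P(X=j) = C(n,j)·p₀^j·(1−p₀)^(n−j); p = Σ P(X=j) over j with P(X=j) ≤ P(X=2)
p-value (two-sided) = 0.03857
At α=0.1: p < α → reject H₀

reject H₀: yes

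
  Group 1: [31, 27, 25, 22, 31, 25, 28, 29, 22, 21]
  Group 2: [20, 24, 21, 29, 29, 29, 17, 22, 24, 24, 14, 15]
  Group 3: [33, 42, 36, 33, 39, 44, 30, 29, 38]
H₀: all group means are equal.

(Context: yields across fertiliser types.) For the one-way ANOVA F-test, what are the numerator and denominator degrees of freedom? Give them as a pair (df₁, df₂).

degrees of freedom = [2, 28]

k = 3 groups, N = 31 total
df = (k−1, N−k) = (3−1, 31−3) = (2, 28)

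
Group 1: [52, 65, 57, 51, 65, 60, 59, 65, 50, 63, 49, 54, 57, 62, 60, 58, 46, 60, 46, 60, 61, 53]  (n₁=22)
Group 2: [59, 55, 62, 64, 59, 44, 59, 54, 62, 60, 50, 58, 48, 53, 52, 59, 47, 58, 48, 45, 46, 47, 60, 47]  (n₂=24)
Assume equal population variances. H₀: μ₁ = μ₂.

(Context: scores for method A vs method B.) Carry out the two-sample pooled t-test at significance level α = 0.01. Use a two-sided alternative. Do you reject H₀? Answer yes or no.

x̄₁=56.955, s₁=5.980, n₁=22
x̄₂=54.000, s₂=6.318, n₂=24
s_p² = [21·5.980² + 23·6.318²]/44 = 37.9308
SE = √(s_p²·(1/22+1/24)) = 1.8178
t = (56.955−54.000)/1.8178 = 1.6253
df = 44
p-value (two-sided) = 0.11124
At α=0.01: p ≥ α → fail to reject H₀

reject H₀: no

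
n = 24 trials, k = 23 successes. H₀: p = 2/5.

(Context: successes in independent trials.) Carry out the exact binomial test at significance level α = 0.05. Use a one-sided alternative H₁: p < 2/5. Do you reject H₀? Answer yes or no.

reject H₀: no

Exact binomial: n=24, k=23, p₀=2/5=0.4000
P(X≤23) from Σ C(n,i)·p₀^i·(1−p₀)^(n−i)
p-value (one-sided, H₁ less) = 1.00000
At α=0.05: p ≥ α → fail to reject H₀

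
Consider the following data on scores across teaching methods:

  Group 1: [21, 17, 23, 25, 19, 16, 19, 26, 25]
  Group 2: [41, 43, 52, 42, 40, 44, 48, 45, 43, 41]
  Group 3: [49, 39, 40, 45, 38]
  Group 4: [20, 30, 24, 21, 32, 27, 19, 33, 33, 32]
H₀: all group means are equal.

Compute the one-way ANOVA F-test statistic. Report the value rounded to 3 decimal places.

Group means [21.22, 43.90, 42.20, 27.10], grand mean 32.706
SSB = Σnᵢ(x̄ᵢ−x̄)² = 3204.903; SSW = ΣΣ(x−x̄ᵢ)² = 606.156
MSB = 3204.903/3 = 1068.3011; MSW = 606.156/30 = 20.2052
F = MSB/MSW = 52.8726
df = (3, 30)

test statistic = 52.873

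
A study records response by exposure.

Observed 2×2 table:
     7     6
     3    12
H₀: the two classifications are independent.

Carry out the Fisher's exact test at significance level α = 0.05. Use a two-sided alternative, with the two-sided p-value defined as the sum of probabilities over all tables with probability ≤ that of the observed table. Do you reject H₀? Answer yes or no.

reject H₀: no

Margins: r₁=13, r₂=15, c₁=10, c₂=18, n=28
p_obs = C(13,7)·C(15,3)/C(28,10); sum pmf over tables with pmf ≤ p_obs
p-value (two-sided) = 0.11407
At α=0.05: p ≥ α → fail to reject H₀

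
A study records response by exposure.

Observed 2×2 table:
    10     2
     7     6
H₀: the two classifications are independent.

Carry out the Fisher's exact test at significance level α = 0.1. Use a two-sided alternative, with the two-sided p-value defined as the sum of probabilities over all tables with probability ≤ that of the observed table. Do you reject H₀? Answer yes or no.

Margins: r₁=12, r₂=13, c₁=17, c₂=8, n=25
p_obs = C(12,10)·C(13,7)/C(25,17); sum pmf over tables with pmf ≤ p_obs
p-value (two-sided) = 0.20156
At α=0.1: p ≥ α → fail to reject H₀

reject H₀: no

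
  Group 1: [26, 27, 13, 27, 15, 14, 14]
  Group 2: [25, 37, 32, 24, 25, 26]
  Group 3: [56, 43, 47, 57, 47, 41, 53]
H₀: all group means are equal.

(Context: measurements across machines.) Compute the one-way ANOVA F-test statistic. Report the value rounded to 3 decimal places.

test statistic = 42.507

Group means [19.43, 28.17, 49.14], grand mean 32.450
SSB = Σnᵢ(x̄ᵢ−x̄)² = 3247.545; SSW = ΣΣ(x−x̄ᵢ)² = 649.405
MSB = 3247.545/2 = 1623.7726; MSW = 649.405/17 = 38.2003
F = MSB/MSW = 42.5068
df = (2, 17)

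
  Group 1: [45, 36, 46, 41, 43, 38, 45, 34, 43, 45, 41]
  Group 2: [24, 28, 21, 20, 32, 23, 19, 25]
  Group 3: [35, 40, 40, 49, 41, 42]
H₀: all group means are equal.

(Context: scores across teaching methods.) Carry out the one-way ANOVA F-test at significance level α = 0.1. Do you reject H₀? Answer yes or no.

Group means [41.55, 24.00, 41.17], grand mean 35.840
SSB = Σnᵢ(x̄ᵢ−x̄)² = 1649.799; SSW = ΣΣ(x−x̄ᵢ)² = 395.561
MSB = 1649.799/2 = 824.8997; MSW = 395.561/22 = 17.9800
F = MSB/MSW = 45.8787
df = (2, 22)
p-value (upper-tail) = 0.00000
At α=0.1: p < α → reject H₀

reject H₀: yes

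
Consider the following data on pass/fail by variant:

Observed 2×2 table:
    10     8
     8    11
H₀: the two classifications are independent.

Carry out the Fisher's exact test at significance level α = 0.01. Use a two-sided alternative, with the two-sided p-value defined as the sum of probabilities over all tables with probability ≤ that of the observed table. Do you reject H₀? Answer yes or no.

reject H₀: no

Margins: r₁=18, r₂=19, c₁=18, c₂=19, n=37
p_obs = C(18,10)·C(19,8)/C(37,18); sum pmf over tables with pmf ≤ p_obs
p-value (two-sided) = 0.51712
At α=0.01: p ≥ α → fail to reject H₀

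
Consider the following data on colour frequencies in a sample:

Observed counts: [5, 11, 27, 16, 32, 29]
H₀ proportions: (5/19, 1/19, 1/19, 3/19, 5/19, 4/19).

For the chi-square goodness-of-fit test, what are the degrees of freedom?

df = k − 1 = 6 − 1 = 5

degrees of freedom = 5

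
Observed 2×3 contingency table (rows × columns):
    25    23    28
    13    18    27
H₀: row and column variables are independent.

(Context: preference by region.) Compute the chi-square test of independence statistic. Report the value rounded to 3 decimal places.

test statistic = 2.036

Row totals [76, 58], col totals [38, 41, 55], n=134
χ² = (25−21.55)²/21.55 + (23−23.25)²/23.25 + (28−31.19)²/31.19 + (13−16.45)²/16.45 + (18−17.75)²/17.75 + (27−23.81)²/23.81 = 2.0362
df = 2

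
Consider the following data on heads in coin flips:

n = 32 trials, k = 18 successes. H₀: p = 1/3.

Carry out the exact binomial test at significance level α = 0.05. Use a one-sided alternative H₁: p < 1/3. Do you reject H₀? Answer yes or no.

Exact binomial: n=32, k=18, p₀=1/3=0.3333
P(X≤18) from Σ C(n,i)·p₀^i·(1−p₀)^(n−i)
p-value (one-sided, H₁ less) = 0.99778
At α=0.05: p ≥ α → fail to reject H₀

reject H₀: no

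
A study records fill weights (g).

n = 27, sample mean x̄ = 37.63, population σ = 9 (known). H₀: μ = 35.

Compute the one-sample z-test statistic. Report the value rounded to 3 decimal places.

SE = σ/√n = 9/√27 = 1.7321
z = (x̄−μ₀)/SE = (37.63−35)/1.7321 = 1.5184

test statistic = 1.518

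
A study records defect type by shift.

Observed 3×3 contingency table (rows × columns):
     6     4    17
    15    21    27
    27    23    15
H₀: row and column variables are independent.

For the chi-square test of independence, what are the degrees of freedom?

df = (r−1)(c−1) = (3−1)·(3−1) = 4

degrees of freedom = 4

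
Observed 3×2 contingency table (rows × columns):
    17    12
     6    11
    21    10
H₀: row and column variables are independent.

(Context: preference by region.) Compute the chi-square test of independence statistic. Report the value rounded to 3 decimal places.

test statistic = 4.762

Row totals [29, 17, 31], col totals [44, 33], n=77
χ² = (17−16.57)²/16.57 + (12−12.43)²/12.43 + (6−9.71)²/9.71 + (11−7.29)²/7.29 + (21−17.71)²/17.71 + (10−13.29)²/13.29 = 4.7616
df = 2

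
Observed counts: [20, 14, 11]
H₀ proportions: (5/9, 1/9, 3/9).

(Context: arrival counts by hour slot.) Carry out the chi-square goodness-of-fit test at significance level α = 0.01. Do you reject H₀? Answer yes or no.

reject H₀: yes

n = 45; E_i = n·p_i = [25.00, 5.00, 15.00]
χ² = (20−25.00)²/25.00 + (14−5.00)²/5.00 + (11−15.00)²/15.00 = 18.2667
df = 2
p-value (upper-tail) = 0.00011
At α=0.01: p < α → reject H₀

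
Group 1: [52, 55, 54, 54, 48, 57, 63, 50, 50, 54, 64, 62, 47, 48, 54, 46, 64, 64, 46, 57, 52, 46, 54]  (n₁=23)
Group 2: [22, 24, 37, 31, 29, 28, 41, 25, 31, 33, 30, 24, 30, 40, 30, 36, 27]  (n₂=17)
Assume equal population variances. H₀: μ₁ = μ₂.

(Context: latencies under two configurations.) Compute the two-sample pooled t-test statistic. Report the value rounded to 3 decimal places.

x̄₁=53.957, s₁=6.094, n₁=23
x̄₂=30.471, s₂=5.524, n₂=17
s_p² = [22·6.094² + 16·5.524²]/38 = 34.3472
SE = √(s_p²·(1/23+1/17)) = 1.8745
t = (53.957−30.471)/1.8745 = 12.5291
df = 38

test statistic = 12.529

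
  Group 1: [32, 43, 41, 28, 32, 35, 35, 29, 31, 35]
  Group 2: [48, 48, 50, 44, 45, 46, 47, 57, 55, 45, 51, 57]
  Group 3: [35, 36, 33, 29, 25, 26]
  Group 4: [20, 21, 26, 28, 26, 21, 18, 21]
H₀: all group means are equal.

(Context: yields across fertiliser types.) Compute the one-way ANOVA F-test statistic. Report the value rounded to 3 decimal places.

test statistic = 62.608

Group means [34.10, 49.42, 30.67, 22.62], grand mean 36.083
SSB = Σnᵢ(x̄ᵢ−x̄)² = 3797.725; SSW = ΣΣ(x−x̄ᵢ)² = 647.025
MSB = 3797.725/3 = 1265.9083; MSW = 647.025/32 = 20.2195
F = MSB/MSW = 62.6082
df = (3, 32)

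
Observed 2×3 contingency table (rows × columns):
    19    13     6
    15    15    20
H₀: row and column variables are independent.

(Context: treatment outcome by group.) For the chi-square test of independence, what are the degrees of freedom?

df = (r−1)(c−1) = (2−1)·(3−1) = 2

degrees of freedom = 2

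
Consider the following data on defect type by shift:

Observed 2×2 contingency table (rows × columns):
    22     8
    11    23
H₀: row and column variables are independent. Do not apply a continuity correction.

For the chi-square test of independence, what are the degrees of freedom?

df = (r−1)(c−1) = (2−1)·(2−1) = 1

degrees of freedom = 1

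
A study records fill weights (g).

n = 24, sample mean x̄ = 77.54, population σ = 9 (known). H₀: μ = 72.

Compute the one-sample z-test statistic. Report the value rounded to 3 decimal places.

test statistic = 3.016

SE = σ/√n = 9/√24 = 1.8371
z = (x̄−μ₀)/SE = (77.54−72)/1.8371 = 3.0156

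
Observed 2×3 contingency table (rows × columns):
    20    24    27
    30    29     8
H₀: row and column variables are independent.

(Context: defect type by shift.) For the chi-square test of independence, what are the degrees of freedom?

df = (r−1)(c−1) = (2−1)·(3−1) = 2

degrees of freedom = 2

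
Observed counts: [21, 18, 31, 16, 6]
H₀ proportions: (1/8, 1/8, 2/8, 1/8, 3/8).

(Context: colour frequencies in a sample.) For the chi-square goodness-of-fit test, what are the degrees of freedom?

degrees of freedom = 4

df = k − 1 = 5 − 1 = 4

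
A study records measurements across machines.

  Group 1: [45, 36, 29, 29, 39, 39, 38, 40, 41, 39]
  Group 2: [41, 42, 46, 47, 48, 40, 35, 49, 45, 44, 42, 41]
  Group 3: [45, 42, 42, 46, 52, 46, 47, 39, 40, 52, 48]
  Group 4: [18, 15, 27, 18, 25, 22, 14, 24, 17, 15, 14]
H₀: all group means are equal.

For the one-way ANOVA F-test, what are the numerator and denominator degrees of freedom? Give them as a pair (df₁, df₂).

degrees of freedom = [3, 40]

k = 4 groups, N = 44 total
df = (k−1, N−k) = (4−1, 44−4) = (3, 40)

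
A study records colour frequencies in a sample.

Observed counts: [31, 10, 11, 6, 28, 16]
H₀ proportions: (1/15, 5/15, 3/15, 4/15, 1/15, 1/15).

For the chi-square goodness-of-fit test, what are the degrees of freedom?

degrees of freedom = 5

df = k − 1 = 6 − 1 = 5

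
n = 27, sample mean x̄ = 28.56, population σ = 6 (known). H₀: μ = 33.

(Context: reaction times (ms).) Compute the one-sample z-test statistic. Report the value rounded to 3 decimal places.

SE = σ/√n = 6/√27 = 1.1547
z = (x̄−μ₀)/SE = (28.56−33)/1.1547 = -3.8452

test statistic = -3.845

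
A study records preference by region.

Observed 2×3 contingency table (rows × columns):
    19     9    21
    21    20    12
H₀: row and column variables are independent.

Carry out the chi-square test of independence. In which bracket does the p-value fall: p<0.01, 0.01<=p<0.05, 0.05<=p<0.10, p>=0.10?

p-value bracket: 0.01<=p<0.05

Row totals [49, 53], col totals [40, 29, 33], n=102
χ² = (19−19.22)²/19.22 + (9−13.93)²/13.93 + (21−15.85)²/15.85 + (21−20.78)²/20.78 + (20−15.07)²/15.07 + (12−17.15)²/17.15 = 6.5802
df = 2
p-value (upper-tail) = 0.03725
→ bracket: 0.01<=p<0.05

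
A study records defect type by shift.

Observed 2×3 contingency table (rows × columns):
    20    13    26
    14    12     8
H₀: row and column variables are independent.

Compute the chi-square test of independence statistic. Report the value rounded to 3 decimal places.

Row totals [59, 34], col totals [34, 25, 34], n=93
χ² = (20−21.57)²/21.57 + (13−15.86)²/15.86 + (26−21.57)²/21.57 + (14−12.43)²/12.43 + (12−9.14)²/9.14 + (8−12.43)²/12.43 = 4.2122
df = 2

test statistic = 4.212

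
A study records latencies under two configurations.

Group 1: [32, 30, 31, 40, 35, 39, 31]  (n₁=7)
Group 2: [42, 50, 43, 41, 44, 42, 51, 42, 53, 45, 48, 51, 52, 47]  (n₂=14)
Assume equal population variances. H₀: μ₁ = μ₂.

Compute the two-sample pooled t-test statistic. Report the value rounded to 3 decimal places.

x̄₁=34.000, s₁=4.082, n₁=7
x̄₂=46.500, s₂=4.292, n₂=14
s_p² = [6·4.082² + 13·4.292²]/19 = 17.8684
SE = √(s_p²·(1/7+1/14)) = 1.9568
t = (34.000−46.500)/1.9568 = -6.3881
df = 19

test statistic = -6.388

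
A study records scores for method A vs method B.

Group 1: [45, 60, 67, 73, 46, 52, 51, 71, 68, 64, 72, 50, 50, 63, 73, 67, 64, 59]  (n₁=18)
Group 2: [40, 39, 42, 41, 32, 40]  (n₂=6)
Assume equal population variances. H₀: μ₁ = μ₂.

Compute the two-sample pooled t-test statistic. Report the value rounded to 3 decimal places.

test statistic = 5.390

x̄₁=60.833, s₁=9.581, n₁=18
x̄₂=39.000, s₂=3.578, n₂=6
s_p² = [17·9.581² + 5·3.578²]/22 = 73.8409
SE = √(s_p²·(1/18+1/6)) = 4.0508
t = (60.833−39.000)/4.0508 = 5.3899
df = 22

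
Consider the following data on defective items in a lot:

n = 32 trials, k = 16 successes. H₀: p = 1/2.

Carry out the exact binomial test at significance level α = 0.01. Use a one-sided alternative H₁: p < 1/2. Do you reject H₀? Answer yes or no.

reject H₀: no

Exact binomial: n=32, k=16, p₀=1/2=0.5000
P(X≤16) from Σ C(n,i)·p₀^i·(1−p₀)^(n−i)
p-value (one-sided, H₁ less) = 0.56997
At α=0.01: p ≥ α → fail to reject H₀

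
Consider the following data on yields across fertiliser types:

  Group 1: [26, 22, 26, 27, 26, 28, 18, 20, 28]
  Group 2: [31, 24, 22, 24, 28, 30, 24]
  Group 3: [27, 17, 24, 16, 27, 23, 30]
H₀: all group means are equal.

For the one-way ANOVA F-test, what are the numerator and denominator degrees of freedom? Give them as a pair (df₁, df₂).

degrees of freedom = [2, 20]

k = 3 groups, N = 23 total
df = (k−1, N−k) = (3−1, 23−3) = (2, 20)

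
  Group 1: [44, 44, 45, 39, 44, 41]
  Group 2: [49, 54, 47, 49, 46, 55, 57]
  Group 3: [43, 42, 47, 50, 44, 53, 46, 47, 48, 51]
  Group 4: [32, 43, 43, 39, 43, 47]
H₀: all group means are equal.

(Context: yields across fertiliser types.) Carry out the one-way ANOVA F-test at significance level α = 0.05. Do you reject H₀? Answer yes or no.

reject H₀: yes

Group means [42.83, 51.00, 47.10, 41.17], grand mean 45.931
SSB = Σnᵢ(x̄ᵢ−x̄)² = 387.295; SSW = ΣΣ(x−x̄ᵢ)² = 382.567
MSB = 387.295/3 = 129.0985; MSW = 382.567/25 = 15.3027
F = MSB/MSW = 8.4363
df = (3, 25)
p-value (upper-tail) = 0.00048
At α=0.05: p < α → reject H₀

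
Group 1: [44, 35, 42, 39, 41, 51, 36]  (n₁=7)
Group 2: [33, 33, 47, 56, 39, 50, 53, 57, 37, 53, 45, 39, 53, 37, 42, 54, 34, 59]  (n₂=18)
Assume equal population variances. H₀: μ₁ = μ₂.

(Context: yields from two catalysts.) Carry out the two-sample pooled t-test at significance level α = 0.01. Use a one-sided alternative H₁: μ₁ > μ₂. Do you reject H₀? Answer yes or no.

reject H₀: no

x̄₁=41.143, s₁=5.398, n₁=7
x̄₂=45.611, s₂=8.991, n₂=18
s_p² = [6·5.398² + 17·8.991²]/23 = 67.3537
SE = √(s_p²·(1/7+1/18)) = 3.6557
t = (41.143−45.611)/3.6557 = -1.2223
df = 23
p-value (one-sided, H₁ greater) = 0.88301
At α=0.01: p ≥ α → fail to reject H₀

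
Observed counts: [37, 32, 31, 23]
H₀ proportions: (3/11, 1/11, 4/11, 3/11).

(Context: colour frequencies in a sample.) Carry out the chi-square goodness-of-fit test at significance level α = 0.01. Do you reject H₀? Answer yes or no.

n = 123; E_i = n·p_i = [33.55, 11.18, 44.73, 33.55]
χ² = (37−33.55)²/33.55 + (32−11.18)²/11.18 + (31−44.73)²/44.73 + (23−33.55)²/33.55 = 46.6430
df = 3
p-value (upper-tail) = 0.00000
At α=0.01: p < α → reject H₀

reject H₀: yes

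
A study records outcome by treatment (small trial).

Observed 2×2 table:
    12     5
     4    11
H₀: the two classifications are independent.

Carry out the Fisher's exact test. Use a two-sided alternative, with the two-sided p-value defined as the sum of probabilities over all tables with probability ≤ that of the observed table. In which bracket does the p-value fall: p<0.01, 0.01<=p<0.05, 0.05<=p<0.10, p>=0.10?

Margins: r₁=17, r₂=15, c₁=16, c₂=16, n=32
p_obs = C(17,12)·C(15,4)/C(32,16); sum pmf over tables with pmf ≤ p_obs
p-value (two-sided) = 0.03195
→ bracket: 0.01<=p<0.05

p-value bracket: 0.01<=p<0.05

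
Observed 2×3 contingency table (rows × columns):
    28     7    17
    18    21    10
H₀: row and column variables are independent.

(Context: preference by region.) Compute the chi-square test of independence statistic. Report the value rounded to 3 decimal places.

Row totals [52, 49], col totals [46, 28, 27], n=101
χ² = (28−23.68)²/23.68 + (7−14.42)²/14.42 + (17−13.90)²/13.90 + (18−22.32)²/22.32 + (21−13.58)²/13.58 + (10−13.10)²/13.10 = 10.9092
df = 2

test statistic = 10.909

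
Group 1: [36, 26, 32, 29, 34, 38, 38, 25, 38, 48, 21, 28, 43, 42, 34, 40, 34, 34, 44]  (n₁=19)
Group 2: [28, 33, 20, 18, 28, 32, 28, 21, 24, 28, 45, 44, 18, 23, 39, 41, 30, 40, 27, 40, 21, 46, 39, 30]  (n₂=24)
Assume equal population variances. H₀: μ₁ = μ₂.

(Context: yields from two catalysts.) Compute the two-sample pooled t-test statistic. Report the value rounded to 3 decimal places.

test statistic = 1.600

x̄₁=34.947, s₁=7.035, n₁=19
x̄₂=30.958, s₂=8.873, n₂=24
s_p² = [18·7.035² + 23·8.873²]/41 = 65.9001
SE = √(s_p²·(1/19+1/24)) = 2.4928
t = (34.947−30.958)/2.4928 = 1.6002
df = 41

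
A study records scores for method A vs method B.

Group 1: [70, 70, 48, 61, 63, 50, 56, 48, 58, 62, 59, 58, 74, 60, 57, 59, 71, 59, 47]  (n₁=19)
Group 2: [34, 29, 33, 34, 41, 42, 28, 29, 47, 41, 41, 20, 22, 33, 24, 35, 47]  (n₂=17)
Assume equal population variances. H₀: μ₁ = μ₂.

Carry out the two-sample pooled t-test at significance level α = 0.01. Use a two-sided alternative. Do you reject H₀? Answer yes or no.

x̄₁=59.474, s₁=7.884, n₁=19
x̄₂=34.118, s₂=8.207, n₂=17
s_p² = [18·7.884² + 16·8.207²]/34 = 64.6030
SE = √(s_p²·(1/19+1/17)) = 2.6833
t = (59.474−34.118)/2.6833 = 9.4494
df = 34
p-value (two-sided) = 0.00000
At α=0.01: p < α → reject H₀

reject H₀: yes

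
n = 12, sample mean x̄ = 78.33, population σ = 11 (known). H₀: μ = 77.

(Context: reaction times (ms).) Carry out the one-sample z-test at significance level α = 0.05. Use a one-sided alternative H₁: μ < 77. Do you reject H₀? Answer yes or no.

SE = σ/√n = 11/√12 = 3.1754
z = (x̄−μ₀)/SE = (78.33−77)/3.1754 = 0.4188
p-value (one-sided, H₁ less) = 0.66233
At α=0.05: p ≥ α → fail to reject H₀

reject H₀: no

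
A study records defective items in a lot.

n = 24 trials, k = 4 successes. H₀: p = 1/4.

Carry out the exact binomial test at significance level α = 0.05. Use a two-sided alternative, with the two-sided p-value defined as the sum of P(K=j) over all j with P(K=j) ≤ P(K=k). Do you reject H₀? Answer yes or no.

Exact binomial: n=24, k=4, p₀=1/4=0.2500
P(X=j) = C(n,j)·p₀^j·(1−p₀)^(n−j); p = Σ P(X=j) over j with P(X=j) ≤ P(X=4)
p-value (two-sided) = 0.48044
At α=0.05: p ≥ α → fail to reject H₀

reject H₀: no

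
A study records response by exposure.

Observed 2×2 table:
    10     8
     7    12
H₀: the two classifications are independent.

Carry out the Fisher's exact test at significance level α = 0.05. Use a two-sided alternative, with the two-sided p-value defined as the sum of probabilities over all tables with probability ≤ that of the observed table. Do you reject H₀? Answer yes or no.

Margins: r₁=18, r₂=19, c₁=17, c₂=20, n=37
p_obs = C(18,10)·C(19,7)/C(37,17); sum pmf over tables with pmf ≤ p_obs
p-value (two-sided) = 0.32998
At α=0.05: p ≥ α → fail to reject H₀

reject H₀: no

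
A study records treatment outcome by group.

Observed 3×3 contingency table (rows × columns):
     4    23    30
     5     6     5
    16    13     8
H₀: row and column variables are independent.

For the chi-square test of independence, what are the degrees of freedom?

degrees of freedom = 4

df = (r−1)(c−1) = (3−1)·(3−1) = 4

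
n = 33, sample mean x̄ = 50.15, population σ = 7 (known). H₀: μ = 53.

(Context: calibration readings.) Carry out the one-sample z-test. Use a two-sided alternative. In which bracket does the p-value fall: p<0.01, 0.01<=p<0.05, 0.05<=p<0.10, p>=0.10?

SE = σ/√n = 7/√33 = 1.2185
z = (x̄−μ₀)/SE = (50.15−53)/1.2185 = -2.3389
p-value (two-sided) = 0.01934
→ bracket: 0.01<=p<0.05

p-value bracket: 0.01<=p<0.05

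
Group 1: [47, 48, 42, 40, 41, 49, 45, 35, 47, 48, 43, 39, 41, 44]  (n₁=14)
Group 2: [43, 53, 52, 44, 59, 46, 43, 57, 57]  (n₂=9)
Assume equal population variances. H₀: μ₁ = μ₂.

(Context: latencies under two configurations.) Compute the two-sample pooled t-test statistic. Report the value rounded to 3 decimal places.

x̄₁=43.500, s₁=4.090, n₁=14
x̄₂=50.444, s₂=6.521, n₂=9
s_p² = [13·4.090² + 8·6.521²]/21 = 26.5582
SE = √(s_p²·(1/14+1/9)) = 2.2018
t = (43.500−50.444)/2.2018 = -3.1540
df = 21

test statistic = -3.154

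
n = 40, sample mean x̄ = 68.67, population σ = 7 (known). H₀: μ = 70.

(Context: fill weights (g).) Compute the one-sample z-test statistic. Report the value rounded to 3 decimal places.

SE = σ/√n = 7/√40 = 1.1068
z = (x̄−μ₀)/SE = (68.67−70)/1.1068 = -1.2017

test statistic = -1.202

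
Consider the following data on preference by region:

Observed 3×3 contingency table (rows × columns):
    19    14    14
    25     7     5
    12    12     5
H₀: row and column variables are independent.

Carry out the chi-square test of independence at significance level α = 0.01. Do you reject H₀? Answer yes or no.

Row totals [47, 37, 29], col totals [56, 33, 24], n=113
χ² = (19−23.29)²/23.29 + (14−13.73)²/13.73 + (14−9.98)²/9.98 + (25−18.34)²/18.34 + (7−10.81)²/10.81 + (5−7.86)²/7.86 + (12−14.37)²/14.37 + (12−8.47)²/8.47 + (5−6.16)²/6.16 = 9.2967
df = 4
p-value (upper-tail) = 0.05410
At α=0.01: p ≥ α → fail to reject H₀

reject H₀: no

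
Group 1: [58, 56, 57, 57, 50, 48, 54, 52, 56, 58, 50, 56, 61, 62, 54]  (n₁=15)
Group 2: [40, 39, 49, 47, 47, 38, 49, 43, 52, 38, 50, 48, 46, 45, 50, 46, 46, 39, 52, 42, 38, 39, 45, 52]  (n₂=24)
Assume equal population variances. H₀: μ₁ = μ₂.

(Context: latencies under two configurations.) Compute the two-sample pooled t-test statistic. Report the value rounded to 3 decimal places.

test statistic = 6.860

x̄₁=55.267, s₁=3.990, n₁=15
x̄₂=45.000, s₂=4.854, n₂=24
s_p² = [14·3.990² + 23·4.854²]/37 = 20.6739
SE = √(s_p²·(1/15+1/24)) = 1.4966
t = (55.267−45.000)/1.4966 = 6.8602
df = 37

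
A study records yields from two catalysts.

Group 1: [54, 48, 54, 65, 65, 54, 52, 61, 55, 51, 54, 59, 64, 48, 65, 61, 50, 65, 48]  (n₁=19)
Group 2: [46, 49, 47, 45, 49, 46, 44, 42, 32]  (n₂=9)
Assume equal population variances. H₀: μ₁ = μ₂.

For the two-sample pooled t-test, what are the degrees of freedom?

degrees of freedom = 26

df = n₁ + n₂ − 2 = 19 + 9 − 2 = 26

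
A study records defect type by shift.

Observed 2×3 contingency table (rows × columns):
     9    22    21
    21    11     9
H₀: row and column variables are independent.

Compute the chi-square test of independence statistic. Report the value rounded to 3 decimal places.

test statistic = 12.135

Row totals [52, 41], col totals [30, 33, 30], n=93
χ² = (9−16.77)²/16.77 + (22−18.45)²/18.45 + (21−16.77)²/16.77 + (21−13.23)²/13.23 + (11−14.55)²/14.55 + (9−13.23)²/13.23 = 12.1354
df = 2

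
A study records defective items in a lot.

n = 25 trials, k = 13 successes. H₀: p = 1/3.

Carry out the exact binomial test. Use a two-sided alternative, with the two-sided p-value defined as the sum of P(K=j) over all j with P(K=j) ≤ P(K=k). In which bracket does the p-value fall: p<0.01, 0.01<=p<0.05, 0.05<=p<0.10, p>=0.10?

Exact binomial: n=25, k=13, p₀=1/3=0.3333
P(X=j) = C(n,j)·p₀^j·(1−p₀)^(n−j); p = Σ P(X=j) over j with P(X=j) ≤ P(X=13)
p-value (two-sided) = 0.05640
→ bracket: 0.05<=p<0.10

p-value bracket: 0.05<=p<0.10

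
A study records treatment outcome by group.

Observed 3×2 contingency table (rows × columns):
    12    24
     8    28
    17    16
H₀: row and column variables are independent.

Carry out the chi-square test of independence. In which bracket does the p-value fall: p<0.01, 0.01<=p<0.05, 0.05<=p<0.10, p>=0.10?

Row totals [36, 36, 33], col totals [37, 68], n=105
χ² = (12−12.69)²/12.69 + (24−23.31)²/23.31 + (8−12.69)²/12.69 + (28−23.31)²/23.31 + (17−11.63)²/11.63 + (16−21.37)²/21.37 = 6.5609
df = 2
p-value (upper-tail) = 0.03761
→ bracket: 0.01<=p<0.05

p-value bracket: 0.01<=p<0.05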